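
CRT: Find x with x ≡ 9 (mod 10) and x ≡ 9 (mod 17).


m₁ = 10, m₂ = 17, gcd = 1, so CRT applies. M = m₁·m₂ = 170
Let M₁ = M/m₁ = 17, M₂ = M/m₂ = 10
Find y₁ ≡ M₁⁻¹ (mod m₁): 17⁻¹ ≡ 3 (mod 10)
Find y₂ ≡ M₂⁻¹ (mod m₂): 10⁻¹ ≡ 12 (mod 17)
x = a₁·M₁·y₁ + a₂·M₂·y₂ = 9·17·3 + 9·10·12 = 1539
Reduce mod 170: x ≡ 9
Check: 9 mod 10 = 9 ✓, 9 mod 17 = 9 ✓

x ≡ 9 (mod 170)


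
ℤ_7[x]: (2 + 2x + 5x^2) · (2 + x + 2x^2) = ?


Expand and collect like terms; reduce coefficients mod 7:
x^0: 2·2 = 4 ≡ 4 (mod 7)
x^1: 2·1 + 2·2 = 6 ≡ 6 (mod 7)
x^2: 2·2 + 2·1 + 5·2 = 16 ≡ 2 (mod 7)
x^3: 2·2 + 5·1 = 9 ≡ 2 (mod 7)
x^4: 5·2 = 10 ≡ 3 (mod 7)
Result: 4 + 6x + 2x^2 + 2x^3 + 3x^4

f · g = 4 + 6x + 2x^2 + 2x^3 + 3x^4


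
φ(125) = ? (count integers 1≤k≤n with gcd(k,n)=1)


Factor n: 125 = 5^3
φ(n) = n · ∏(1 - 1/p) over distinct primes p | n
φ(125) = 125 · (1 - 1/5) = 100

φ(125) = 100


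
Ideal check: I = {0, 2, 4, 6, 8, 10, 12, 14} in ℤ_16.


Check ideal conditions for I = {0, 2, 4, 6, 8, 10, 12, 14} in ℤ_16:
(1) I is an additive subgroup? Yes
(2) For r ∈ ℤ_16 and a ∈ I: r·a ∈ I? Yes

Yes, I is an ideal of ℤ_16


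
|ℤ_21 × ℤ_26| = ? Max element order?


|ℤ_21 × ℤ_26| = 21 × 26 = 546
Max element order = lcm(21,26) = 546
Cyclic? Yes (gcd=1)

|ℤ_21×ℤ_26| = 546, max element order = 546


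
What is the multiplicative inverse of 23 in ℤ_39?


Use the extended Euclidean algorithm to write 1 = 23·s + 39·t; then s mod 39 is the inverse.
Euclidean algorithm:
  23 = 0·39 + 23
  39 = 1·23 + 16
  23 = 1·16 + 7
  16 = 2·7 + 2
  7 = 3·2 + 1
  2 = 2·1 + 0
gcd(23,39) = 1
Back-substitution gives: 23·(17) + 39·(-10) = 1
So 23⁻¹ ≡ 17 ≡ 17 (mod 39)
Check: 23 × 17 = 391 ≡ 1 (mod 39) ✓

23⁻¹ ≡ 17 (mod 39)


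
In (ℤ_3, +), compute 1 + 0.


Operation: addition mod 3
1 + 0 = (a + b) mod 3 with a = 1, b = 0

1 + 0 = 1


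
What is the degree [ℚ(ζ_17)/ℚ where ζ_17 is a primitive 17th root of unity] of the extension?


[ℚ(ζ_n):ℚ] = deg Φ_n(x) = φ(n). Here φ(17) = 16

[ℚ(ζ_17)/ℚ where ζ_17 is a primitive 17th root of unity] = 16


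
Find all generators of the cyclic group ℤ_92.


g generates ℤ_n iff gcd(g,n) = 1
Prime factors of 92: 2, 23
Generators are g ∈ {1,...,91} not divisible by any of these primes.
Generators: {1, 3, 5, 7, 9, 11, 13, 15, 17, 19, 21, 25, 27, 29, 31, 33, 35, 37, 39, 41, 43, 45, 47, 49, 51, 53, 55, 57, 59, 61, 63, 65, 67, 71, 73, 75, 77, 79, 81, 83, 85, 87, 89, 91}
Number of generators = φ(92) = 44

Generators of ℤ_92 = {1, 3, 5, 7, 9, 11, 13, 15, 17, 19, 21, 25, 27, 29, 31, 33, 35, 37, 39, 41, 43, 45, 47, 49, 51, 53, 55, 57, 59, 61, 63, 65, 67, 71, 73, 75, 77, 79, 81, 83, 85, 87, 89, 91}


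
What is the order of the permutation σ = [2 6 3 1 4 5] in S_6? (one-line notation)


Cycle decomposition: (1 2 6 5 4)
Cycle lengths: 5
Order = lcm(5) = 5

ord(σ) = 5


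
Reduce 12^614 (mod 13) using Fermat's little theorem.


Fermat's little theorem: if p is prime and gcd(a,p)=1, then a^(p-1) ≡ 1 (mod p)
p = 13 is prime, gcd(12,13) = 1
Reduce exponent: 614 mod 12 = 2
So 12^614 ≡ 12^2 (mod 13)
12^2 mod 13 = 1

12^614 ≡ 1 (mod 13)


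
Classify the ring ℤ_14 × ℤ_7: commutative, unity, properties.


Direct product ring; commutative with unity (1,1); but (1,0)·(0,1) = (0,0) gives zero divisors, so not an integral domain
Commutative: Yes
Integral domain: No
Has unity: Yes

ℤ_14 × ℤ_7: Commutative=Yes, Unity=Yes


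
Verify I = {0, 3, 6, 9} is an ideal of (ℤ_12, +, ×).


Check ideal conditions for I = {0, 3, 6, 9} in ℤ_12:
(1) I is an additive subgroup? Yes
(2) For r ∈ ℤ_12 and a ∈ I: r·a ∈ I? Yes

Yes, I is an ideal of ℤ_12


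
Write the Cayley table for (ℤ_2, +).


Elements: {0, 1}
Operation: addition mod 2
Entry (a, b) = (a + b) mod 2

Cayley table:
  | 0 | 1
0 | 0 | 1
1 | 1 | 0


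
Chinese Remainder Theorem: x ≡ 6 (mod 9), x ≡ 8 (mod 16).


m₁ = 9, m₂ = 16, gcd = 1, so CRT applies. M = m₁·m₂ = 144
Let M₁ = M/m₁ = 16, M₂ = M/m₂ = 9
Find y₁ ≡ M₁⁻¹ (mod m₁): 16⁻¹ ≡ 4 (mod 9)
Find y₂ ≡ M₂⁻¹ (mod m₂): 9⁻¹ ≡ 9 (mod 16)
x = a₁·M₁·y₁ + a₂·M₂·y₂ = 6·16·4 + 8·9·9 = 1032
Reduce mod 144: x ≡ 24
Check: 24 mod 9 = 6 ✓, 24 mod 16 = 8 ✓

x ≡ 24 (mod 144)


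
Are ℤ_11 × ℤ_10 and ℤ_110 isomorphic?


Comparing ℤ_11 × ℤ_10 and ℤ_110:
gcd(11,10) = 1, so ℤ_11 × ℤ_10 ≅ ℤ_110 (CRT)

Yes, ℤ_11 × ℤ_10 ≅ ℤ_110


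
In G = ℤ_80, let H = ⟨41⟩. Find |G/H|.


|⟨41⟩| = n / gcd(41, 80) = 80 / 1 = 80
H is normal (ℤ_80 is abelian).
|G/H| = |G| / |H| = 80 / 80 = 1

|G/H| = 1


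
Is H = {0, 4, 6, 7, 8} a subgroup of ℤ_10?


Subgroup test for H = {0, 4, 6, 7, 8} in (ℤ_10, +):
(1) 0 ∈ H? Yes
(2) Closure: for all a,b ∈ H, (a+b) mod 10 ∈ H? No  [counterexample: 4 + 7 = 1 ∉ H]
(3) Inverses: for all a ∈ H, -a mod 10 ∈ H? No

No, H is not a subgroup of ℤ_10


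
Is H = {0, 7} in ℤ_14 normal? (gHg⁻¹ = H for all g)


H = {0, 7} in ℤ_14
ℤ_14 is abelian; every subgroup of an abelian group is normal

Yes, normal subgroup


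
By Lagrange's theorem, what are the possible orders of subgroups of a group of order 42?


Lagrange's theorem: |H| divides |G|
|G| = 42
Divisors of 42: 1, 2, 3, 6, 7, 14, 21, 42

Possible subgroup orders: {1, 2, 3, 6, 7, 14, 21, 42}


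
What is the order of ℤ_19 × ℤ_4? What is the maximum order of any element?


|ℤ_19 × ℤ_4| = 19 × 4 = 76
Max element order = lcm(19,4) = 76
Cyclic? Yes (gcd=1)

|ℤ_19×ℤ_4| = 76, max element order = 76


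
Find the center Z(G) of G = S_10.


Z(G) = {g ∈ G | gx = xg for all x ∈ G}
S_n is non-abelian for n ≥ 3; Z(S_10) is trivial

Z(S_10) = {e}


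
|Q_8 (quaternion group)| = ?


Q_8 = {±1, ±i, ±j, ±k}
|Q_8| = 8

|Q_8 (quaternion group)| = 8


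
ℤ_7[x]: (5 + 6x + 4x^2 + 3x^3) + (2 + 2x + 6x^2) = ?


Add coefficients mod 7:
x^0: 5 + 2 = 0 (mod 7)
x^1: 6 + 2 = 1 (mod 7)
x^2: 4 + 6 = 3 (mod 7)
x^3: 3 + 0 = 3 (mod 7)
Result: x + 3x^2 + 3x^3

f + g = x + 3x^2 + 3x^3


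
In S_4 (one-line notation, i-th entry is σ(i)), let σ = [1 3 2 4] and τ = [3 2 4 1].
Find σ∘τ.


σ∘τ: apply τ first, then σ
1 →τ 3 →σ 2
2 →τ 2 →σ 3
3 →τ 4 →σ 4
4 →τ 1 →σ 1

σ∘τ = [2 3 4 1]


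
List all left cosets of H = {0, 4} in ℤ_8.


H = {0, 4}, |H| = 2
Number of cosets = |G|/|H| = 8/2 = 4
0 + H = {0, 4}
1 + H = {1, 5}
2 + H = {2, 6}
3 + H = {3, 7}

Cosets: 0+H={0,4}; 1+H={1,5}; 2+H={2,6}; 3+H={3,7}


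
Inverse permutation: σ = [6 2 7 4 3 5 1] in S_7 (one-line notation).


To find σ⁻¹, swap domain and range:
σ(1) = 6 → σ⁻¹(6) = 1
σ(2) = 2 → σ⁻¹(2) = 2
σ(3) = 7 → σ⁻¹(7) = 3
σ(4) = 4 → σ⁻¹(4) = 4
σ(5) = 3 → σ⁻¹(3) = 5
σ(6) = 5 → σ⁻¹(5) = 6
σ(7) = 1 → σ⁻¹(1) = 7

σ⁻¹ = [7 2 5 4 6 1 3]


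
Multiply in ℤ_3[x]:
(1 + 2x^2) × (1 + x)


Expand and collect like terms; reduce coefficients mod 3:
x^0: 1·1 = 1 ≡ 1 (mod 3)
x^1: 1·1 + 0·1 = 1 ≡ 1 (mod 3)
x^2: 0·1 + 2·1 = 2 ≡ 2 (mod 3)
x^3: 2·1 = 2 ≡ 2 (mod 3)
Result: 1 + x + 2x^2 + 2x^3

f · g = 1 + x + 2x^2 + 2x^3


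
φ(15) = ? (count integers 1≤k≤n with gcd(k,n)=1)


φ(n) = count of k ∈ {1,...,n} with gcd(k,n)=1
Coprimes to 15: {1, 2, 4, 7, 8, 11, 13, 14}
Count: 8

φ(15) = 8


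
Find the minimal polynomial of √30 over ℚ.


√30 satisfies x² - 30 = 0, irreducible over ℚ since 30 is squarefree

Minimal polynomial: x² - 30


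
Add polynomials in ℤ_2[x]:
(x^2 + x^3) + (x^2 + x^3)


Add coefficients mod 2:
x^0: 0 + 0 = 0 (mod 2)
x^1: 0 + 0 = 0 (mod 2)
x^2: 1 + 1 = 0 (mod 2)
x^3: 1 + 1 = 0 (mod 2)
Result: 0

f + g = 0


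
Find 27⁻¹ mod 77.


Use the extended Euclidean algorithm to write 1 = 27·s + 77·t; then s mod 77 is the inverse.
Euclidean algorithm:
  27 = 0·77 + 27
  77 = 2·27 + 23
  27 = 1·23 + 4
  23 = 5·4 + 3
  4 = 1·3 + 1
  3 = 3·1 + 0
gcd(27,77) = 1
Back-substitution gives: 27·(20) + 77·(-7) = 1
So 27⁻¹ ≡ 20 ≡ 20 (mod 77)
Check: 27 × 20 = 540 ≡ 1 (mod 77) ✓

27⁻¹ ≡ 20 (mod 77)


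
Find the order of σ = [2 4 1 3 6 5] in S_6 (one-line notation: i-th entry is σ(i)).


Cycle decomposition: (1 2 4 3) (5 6)
Cycle lengths: 4, 2
Order = lcm(4, 2) = 4

ord(σ) = 4


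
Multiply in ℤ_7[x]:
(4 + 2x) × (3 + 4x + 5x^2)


Expand and collect like terms; reduce coefficients mod 7:
x^0: 4·3 = 12 ≡ 5 (mod 7)
x^1: 4·4 + 2·3 = 22 ≡ 1 (mod 7)
x^2: 4·5 + 2·4 = 28 ≡ 0 (mod 7)
x^3: 2·5 = 10 ≡ 3 (mod 7)
Result: 5 + x + 3x^3

f · g = 5 + x + 3x^3


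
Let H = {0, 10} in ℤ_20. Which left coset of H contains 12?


12 + H = {12 + h (mod 20) : h ∈ H}
12+0=12, 12+10=2
12 + H = {2, 12} = 2 + H

12 + H = {2, 12}


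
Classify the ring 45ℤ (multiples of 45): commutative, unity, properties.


45ℤ is a commutative ring under +,× but has no multiplicative identity (1 ∉ 45ℤ); it has no zero divisors, but without unity it is not an integral domain
Commutative: Yes
Integral domain: No
Has unity: No

45ℤ (multiples of 45): Commutative=Yes, Unity=No


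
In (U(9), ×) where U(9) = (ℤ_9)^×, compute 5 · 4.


Operation: multiplication mod 9
5 · 4 = (a × b) mod 9 with a = 5, b = 4

5 · 4 = 2


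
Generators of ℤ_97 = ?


g generates ℤ_n iff gcd(g,n) = 1
Prime factors of 97: 97
Generators are g ∈ {1,...,96} not divisible by any of these primes.
Generators: {1, 2, 3, 4, 5, 6, 7, 8, 9, 10, 11, 12, 13, 14, 15, 16, 17, 18, 19, 20, 21, 22, 23, 24, 25, 26, 27, 28, 29, 30, 31, 32, 33, 34, 35, 36, 37, 38, 39, 40, 41, 42, 43, 44, 45, 46, 47, 48, 49, 50, 51, 52, 53, 54, 55, 56, 57, 58, 59, 60, 61, 62, 63, 64, 65, 66, 67, 68, 69, 70, 71, 72, 73, 74, 75, 76, 77, 78, 79, 80, 81, 82, 83, 84, 85, 86, 87, 88, 89, 90, 91, 92, 93, 94, 95, 96}
Number of generators = φ(97) = 96

Generators of ℤ_97 = {1, 2, 3, 4, 5, 6, 7, 8, 9, 10, 11, 12, 13, 14, 15, 16, 17, 18, 19, 20, 21, 22, 23, 24, 25, 26, 27, 28, 29, 30, 31, 32, 33, 34, 35, 36, 37, 38, 39, 40, 41, 42, 43, 44, 45, 46, 47, 48, 49, 50, 51, 52, 53, 54, 55, 56, 57, 58, 59, 60, 61, 62, 63, 64, 65, 66, 67, 68, 69, 70, 71, 72, 73, 74, 75, 76, 77, 78, 79, 80, 81, 82, 83, 84, 85, 86, 87, 88, 89, 90, 91, 92, 93, 94, 95, 96}


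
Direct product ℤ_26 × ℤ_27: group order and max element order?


|ℤ_26 × ℤ_27| = 26 × 27 = 702
Max element order = lcm(26,27) = 702
Cyclic? Yes (gcd=1)

|ℤ_26×ℤ_27| = 702, max element order = 702


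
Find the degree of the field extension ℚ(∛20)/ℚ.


∛20 has minimal polynomial x³ - 20 (irreducible over ℚ since 20 is not a perfect cube)

[ℚ(∛20)/ℚ] = 3


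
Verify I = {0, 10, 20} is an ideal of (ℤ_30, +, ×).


Check ideal conditions for I = {0, 10, 20} in ℤ_30:
(1) I is an additive subgroup? Yes
(2) For r ∈ ℤ_30 and a ∈ I: r·a ∈ I? Yes

Yes, I is an ideal of ℤ_30


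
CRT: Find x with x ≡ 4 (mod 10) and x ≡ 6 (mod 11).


m₁ = 10, m₂ = 11, gcd = 1, so CRT applies. M = m₁·m₂ = 110
Let M₁ = M/m₁ = 11, M₂ = M/m₂ = 10
Find y₁ ≡ M₁⁻¹ (mod m₁): 11⁻¹ ≡ 1 (mod 10)
Find y₂ ≡ M₂⁻¹ (mod m₂): 10⁻¹ ≡ 10 (mod 11)
x = a₁·M₁·y₁ + a₂·M₂·y₂ = 4·11·1 + 6·10·10 = 644
Reduce mod 110: x ≡ 94
Check: 94 mod 10 = 4 ✓, 94 mod 11 = 6 ✓

x ≡ 94 (mod 110)


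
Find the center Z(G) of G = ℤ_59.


Z(G) = {g ∈ G | gx = xg for all x ∈ G}
ℤ_59 is abelian, so Z(G) = G

Z(ℤ_59) = ℤ_59


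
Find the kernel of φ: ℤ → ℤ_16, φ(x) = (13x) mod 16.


Kernel = preimage of identity
ker(φ) = {x ∈ ℤ : 13x ≡ 0 (mod 16)}. gcd(13,16) = 1, so 13x ≡ 0 (mod 16) ⟺ x ≡ 0 (mod 16/1 = 16). Hence ker(φ) = 16ℤ

ker(φ) = 16ℤ


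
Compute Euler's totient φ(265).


Factor n: 265 = 5 × 53
φ(n) = n · ∏(1 - 1/p) over distinct primes p | n
φ(265) = 265 · (1 - 1/5) · (1 - 1/53) = 208

φ(265) = 208


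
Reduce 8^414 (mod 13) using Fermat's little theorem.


Fermat's little theorem: if p is prime and gcd(a,p)=1, then a^(p-1) ≡ 1 (mod p)
p = 13 is prime, gcd(8,13) = 1
Reduce exponent: 414 mod 12 = 6
So 8^414 ≡ 8^6 (mod 13)
8^6 mod 13 = 12

8^414 ≡ 12 (mod 13)


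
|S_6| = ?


|S_n| = n! (number of permutations of n symbols)
|S_6| = 6! = 720

|S_6| = 720


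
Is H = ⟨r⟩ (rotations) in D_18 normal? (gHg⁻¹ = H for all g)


H = ⟨r⟩ (rotations) in D_18
The rotation subgroup ⟨r⟩ has index 2 in D_18, so it is normal

Yes, normal subgroup


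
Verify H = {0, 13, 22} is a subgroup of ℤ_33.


Subgroup test for H = {0, 13, 22} in (ℤ_33, +):
(1) 0 ∈ H? Yes
(2) Closure: for all a,b ∈ H, (a+b) mod 33 ∈ H? No  [counterexample: 13 + 13 = 26 ∉ H]
(3) Inverses: for all a ∈ H, -a mod 33 ∈ H? No

No, H is not a subgroup of ℤ_33


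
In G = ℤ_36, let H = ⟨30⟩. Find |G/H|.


|⟨30⟩| = n / gcd(30, 36) = 36 / 6 = 6
H is normal (ℤ_36 is abelian).
|G/H| = |G| / |H| = 36 / 6 = 6

|G/H| = 6


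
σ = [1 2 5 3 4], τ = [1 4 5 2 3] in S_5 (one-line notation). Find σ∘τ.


σ∘τ: apply τ first, then σ
1 →τ 1 →σ 1
2 →τ 4 →σ 3
3 →τ 5 →σ 4
4 →τ 2 →σ 2
5 →τ 3 →σ 5

σ∘τ = [1 3 4 2 5]


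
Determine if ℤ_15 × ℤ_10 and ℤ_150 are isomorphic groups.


Comparing ℤ_15 × ℤ_10 and ℤ_150:
gcd(15,10) = 5 ≠ 1. Max element order in ℤ_15×ℤ_10 is lcm(15,10) = 30 < 150, so it has no element of order 150

No, ℤ_15 × ℤ_10 ≇ ℤ_150


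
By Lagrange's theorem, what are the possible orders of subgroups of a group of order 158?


Lagrange's theorem: |H| divides |G|
|G| = 158
Divisors of 158: 1, 2, 79, 158

Possible subgroup orders: {1, 2, 79, 158}


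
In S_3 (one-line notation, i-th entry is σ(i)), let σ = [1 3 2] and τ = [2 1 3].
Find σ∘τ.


σ∘τ: apply τ first, then σ
1 →τ 2 →σ 3
2 →τ 1 →σ 1
3 →τ 3 →σ 2

σ∘τ = [3 1 2]


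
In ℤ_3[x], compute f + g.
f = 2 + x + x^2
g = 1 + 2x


Add coefficients mod 3:
x^0: 2 + 1 = 0 (mod 3)
x^1: 1 + 2 = 0 (mod 3)
x^2: 1 + 0 = 1 (mod 3)
Result: x^2

f + g = x^2


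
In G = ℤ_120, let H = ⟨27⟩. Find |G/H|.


|⟨27⟩| = n / gcd(27, 120) = 120 / 3 = 40
H is normal (ℤ_120 is abelian).
|G/H| = |G| / |H| = 120 / 40 = 3

|G/H| = 3


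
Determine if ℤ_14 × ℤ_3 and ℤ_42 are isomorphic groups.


Comparing ℤ_14 × ℤ_3 and ℤ_42:
gcd(14,3) = 1, so ℤ_14 × ℤ_3 ≅ ℤ_42 (CRT)

Yes, ℤ_14 × ℤ_3 ≅ ℤ_42


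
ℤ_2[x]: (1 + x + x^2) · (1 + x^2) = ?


Expand and collect like terms; reduce coefficients mod 2:
x^0: 1·1 = 1 ≡ 1 (mod 2)
x^1: 1·0 + 1·1 = 1 ≡ 1 (mod 2)
x^2: 1·1 + 1·0 + 1·1 = 2 ≡ 0 (mod 2)
x^3: 1·1 + 1·0 = 1 ≡ 1 (mod 2)
x^4: 1·1 = 1 ≡ 1 (mod 2)
Result: 1 + x + x^3 + x^4

f · g = 1 + x + x^3 + x^4


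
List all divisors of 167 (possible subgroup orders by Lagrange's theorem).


Lagrange's theorem: |H| divides |G|
|G| = 167
Divisors of 167: 1, 167

Possible subgroup orders: {1, 167}


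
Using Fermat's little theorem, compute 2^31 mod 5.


Fermat's little theorem: if p is prime and gcd(a,p)=1, then a^(p-1) ≡ 1 (mod p)
p = 5 is prime, gcd(2,5) = 1
Reduce exponent: 31 mod 4 = 3
So 2^31 ≡ 2^3 (mod 5)
2^3 mod 5 = 3

2^31 ≡ 3 (mod 5)


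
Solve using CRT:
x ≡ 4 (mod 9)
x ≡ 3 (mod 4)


m₁ = 9, m₂ = 4, gcd = 1, so CRT applies. M = m₁·m₂ = 36
Let M₁ = M/m₁ = 4, M₂ = M/m₂ = 9
Find y₁ ≡ M₁⁻¹ (mod m₁): 4⁻¹ ≡ 7 (mod 9)
Find y₂ ≡ M₂⁻¹ (mod m₂): 9⁻¹ ≡ 1 (mod 4)
x = a₁·M₁·y₁ + a₂·M₂·y₂ = 4·4·7 + 3·9·1 = 139
Reduce mod 36: x ≡ 31
Check: 31 mod 9 = 4 ✓, 31 mod 4 = 3 ✓

x ≡ 31 (mod 36)


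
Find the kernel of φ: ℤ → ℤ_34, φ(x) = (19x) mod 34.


Kernel = preimage of identity
ker(φ) = {x ∈ ℤ : 19x ≡ 0 (mod 34)}. gcd(19,34) = 1, so 19x ≡ 0 (mod 34) ⟺ x ≡ 0 (mod 34/1 = 34). Hence ker(φ) = 34ℤ

ker(φ) = 34ℤ


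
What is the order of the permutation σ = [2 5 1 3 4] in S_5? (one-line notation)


Cycle decomposition: (1 2 5 4 3)
Cycle lengths: 5
Order = lcm(5) = 5

ord(σ) = 5


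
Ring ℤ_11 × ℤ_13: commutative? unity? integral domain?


Direct product ring; commutative with unity (1,1); but (1,0)·(0,1) = (0,0) gives zero divisors, so not an integral domain
Commutative: Yes
Integral domain: No
Has unity: Yes

ℤ_11 × ℤ_13: Commutative=Yes, Unity=Yes


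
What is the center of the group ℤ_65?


Z(G) = {g ∈ G | gx = xg for all x ∈ G}
ℤ_65 is abelian, so Z(G) = G

Z(ℤ_65) = ℤ_65


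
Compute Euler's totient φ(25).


φ(n) = count of k ∈ {1,...,n} with gcd(k,n)=1
Coprimes to 25: {1, 2, 3, 4, 6, 7, 8, 9, 11, 12, 13, 14, 16, 17, 18, 19, 21, 22, 23, 24}
Count: 20

φ(25) = 20


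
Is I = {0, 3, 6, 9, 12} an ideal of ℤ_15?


Check ideal conditions for I = {0, 3, 6, 9, 12} in ℤ_15:
(1) I is an additive subgroup? Yes
(2) For r ∈ ℤ_15 and a ∈ I: r·a ∈ I? Yes

Yes, I is an ideal of ℤ_15


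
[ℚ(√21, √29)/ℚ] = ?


[ℚ(√21,√29):ℚ] = [ℚ(√21,√29):ℚ(√21)]·[ℚ(√21):ℚ] = 2·2 = 4

[ℚ(√21, √29)/ℚ] = 4


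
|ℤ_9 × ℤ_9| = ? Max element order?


|ℤ_9 × ℤ_9| = 9 × 9 = 81
Max element order = lcm(9,9) = 9
Cyclic? No (gcd=9)

|ℤ_9×ℤ_9| = 81, max element order = 9


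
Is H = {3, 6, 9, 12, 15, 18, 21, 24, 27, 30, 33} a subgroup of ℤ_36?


Subgroup test for H = {3, 6, 9, 12, 15, 18, 21, 24, 27, 30, 33} in (ℤ_36, +):
(1) 0 ∈ H? No
(2) Closure: for all a,b ∈ H, (a+b) mod 36 ∈ H? No  [counterexample: 3 + 33 = 0 ∉ H]
(3) Inverses: for all a ∈ H, -a mod 36 ∈ H? Yes

No, H is not a subgroup of ℤ_36


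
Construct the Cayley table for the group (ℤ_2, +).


Elements: {0, 1}
Operation: addition mod 2
Entry (a, b) = (a + b) mod 2

Cayley table:
  | 0 | 1
0 | 0 | 1
1 | 1 | 0


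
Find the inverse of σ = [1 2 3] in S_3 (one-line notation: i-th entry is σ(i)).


To find σ⁻¹, swap domain and range:
σ(1) = 1 → σ⁻¹(1) = 1
σ(2) = 2 → σ⁻¹(2) = 2
σ(3) = 3 → σ⁻¹(3) = 3

σ⁻¹ = [1 2 3]


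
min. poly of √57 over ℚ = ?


√57 satisfies x² - 57 = 0, irreducible over ℚ since 57 is squarefree

Minimal polynomial: x² - 57


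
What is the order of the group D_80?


|D_n| = 2n (n rotations and n reflections)
|D_80| = 2×80 = 160

|D_80| = 160


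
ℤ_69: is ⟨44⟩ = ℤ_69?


g generates ℤ_n iff gcd(g, n) = 1
gcd(44, 69) = 1
Since gcd = 1, 44 is a generator.

Yes, 44 generates ℤ_69


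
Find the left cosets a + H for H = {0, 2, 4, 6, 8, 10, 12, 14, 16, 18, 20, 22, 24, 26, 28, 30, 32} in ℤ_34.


H = {0, 2, 4, 6, 8, 10, 12, 14, 16, 18, 20, 22, 24, 26, 28, 30, 32}, |H| = 17
Number of cosets = |G|/|H| = 34/17 = 2
0 + H = {0, 2, 4, 6, 8, 10, 12, 14, 16, 18, 20, 22, 24, 26, 28, 30, 32}
1 + H = {1, 3, 5, 7, 9, 11, 13, 15, 17, 19, 21, 23, 25, 27, 29, 31, 33}

Cosets: 0+H={0,2,4,6,8,10,12,14,16,18,20,22,24,26,28,30,32}; 1+H={1,3,5,7,9,11,13,15,17,19,21,23,25,27,29,31,33}


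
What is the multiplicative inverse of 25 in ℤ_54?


Use the extended Euclidean algorithm to write 1 = 25·s + 54·t; then s mod 54 is the inverse.
Euclidean algorithm:
  25 = 0·54 + 25
  54 = 2·25 + 4
  25 = 6·4 + 1
  4 = 4·1 + 0
gcd(25,54) = 1
Back-substitution gives: 25·(13) + 54·(-6) = 1
So 25⁻¹ ≡ 13 ≡ 13 (mod 54)
Check: 25 × 13 = 325 ≡ 1 (mod 54) ✓

25⁻¹ ≡ 13 (mod 54)


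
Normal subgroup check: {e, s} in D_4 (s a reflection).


H = {e, s} in D_4 (s a reflection)
r·s·r⁻¹ = sr⁻² ≠ s for n ≥ 3, so {e, s} is not closed under conjugation

No, not a normal subgroup


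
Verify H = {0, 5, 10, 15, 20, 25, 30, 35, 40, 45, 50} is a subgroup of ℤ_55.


Subgroup test for H = {0, 5, 10, 15, 20, 25, 30, 35, 40, 45, 50} in (ℤ_55, +):
(1) 0 ∈ H? Yes
(2) Closure: for all a,b ∈ H, (a+b) mod 55 ∈ H? Yes
(3) Inverses: for all a ∈ H, -a mod 55 ∈ H? Yes

Yes, H is a subgroup of ℤ_55


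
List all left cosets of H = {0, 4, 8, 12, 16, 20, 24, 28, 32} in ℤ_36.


H = {0, 4, 8, 12, 16, 20, 24, 28, 32}, |H| = 9
Number of cosets = |G|/|H| = 36/9 = 4
0 + H = {0, 4, 8, 12, 16, 20, 24, 28, 32}
1 + H = {1, 5, 9, 13, 17, 21, 25, 29, 33}
2 + H = {2, 6, 10, 14, 18, 22, 26, 30, 34}
3 + H = {3, 7, 11, 15, 19, 23, 27, 31, 35}

Cosets: 0+H={0,4,8,12,16,20,24,28,32}; 1+H={1,5,9,13,17,21,25,29,33}; 2+H={2,6,10,14,18,22,26,30,34}; 3+H={3,7,11,15,19,23,27,31,35}


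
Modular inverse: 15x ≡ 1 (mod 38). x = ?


Use the extended Euclidean algorithm to write 1 = 15·s + 38·t; then s mod 38 is the inverse.
Euclidean algorithm:
  15 = 0·38 + 15
  38 = 2·15 + 8
  15 = 1·8 + 7
  8 = 1·7 + 1
  7 = 7·1 + 0
gcd(15,38) = 1
Back-substitution gives: 15·(-5) + 38·(2) = 1
So 15⁻¹ ≡ -5 ≡ 33 (mod 38)
Check: 15 × 33 = 495 ≡ 1 (mod 38) ✓

15⁻¹ ≡ 33 (mod 38)


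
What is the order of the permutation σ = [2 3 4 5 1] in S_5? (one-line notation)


Cycle decomposition: (1 2 3 4 5)
Cycle lengths: 5
Order = lcm(5) = 5

ord(σ) = 5


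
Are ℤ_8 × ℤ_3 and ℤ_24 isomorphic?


Comparing ℤ_8 × ℤ_3 and ℤ_24:
gcd(8,3) = 1, so ℤ_8 × ℤ_3 ≅ ℤ_24 (CRT)

Yes, ℤ_8 × ℤ_3 ≅ ℤ_24


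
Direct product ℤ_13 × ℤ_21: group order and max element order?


|ℤ_13 × ℤ_21| = 13 × 21 = 273
Max element order = lcm(13,21) = 273
Cyclic? Yes (gcd=1)

|ℤ_13×ℤ_21| = 273, max element order = 273


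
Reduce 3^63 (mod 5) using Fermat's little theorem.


Fermat's little theorem: if p is prime and gcd(a,p)=1, then a^(p-1) ≡ 1 (mod p)
p = 5 is prime, gcd(3,5) = 1
Reduce exponent: 63 mod 4 = 3
So 3^63 ≡ 3^3 (mod 5)
3^3 mod 5 = 2

3^63 ≡ 2 (mod 5)


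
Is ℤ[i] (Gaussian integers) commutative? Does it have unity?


ℤ[i] is a commutative integral domain with unity 1 (in fact a Euclidean domain)
Commutative: Yes
Integral domain: Yes
Has unity: Yes

ℤ[i] (Gaussian integers): Commutative=Yes, Unity=Yes


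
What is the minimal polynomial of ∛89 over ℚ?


∛89 satisfies x³ - 89 = 0, irreducible over ℚ (no rational root; 89 is not a perfect cube)

Minimal polynomial: x³ - 89


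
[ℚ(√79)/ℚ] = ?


√79 has minimal polynomial x² - 79 (irreducible over ℚ since 79 is squarefree)

[ℚ(√79)/ℚ] = 2


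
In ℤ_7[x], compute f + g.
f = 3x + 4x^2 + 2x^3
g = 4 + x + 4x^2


Add coefficients mod 7:
x^0: 0 + 4 = 4 (mod 7)
x^1: 3 + 1 = 4 (mod 7)
x^2: 4 + 4 = 1 (mod 7)
x^3: 2 + 0 = 2 (mod 7)
Result: 4 + 4x + x^2 + 2x^3

f + g = 4 + 4x + x^2 + 2x^3


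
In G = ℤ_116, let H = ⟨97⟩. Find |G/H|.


|⟨97⟩| = n / gcd(97, 116) = 116 / 1 = 116
H is normal (ℤ_116 is abelian).
|G/H| = |G| / |H| = 116 / 116 = 1

|G/H| = 1


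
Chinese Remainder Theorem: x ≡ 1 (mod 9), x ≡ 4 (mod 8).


m₁ = 9, m₂ = 8, gcd = 1, so CRT applies. M = m₁·m₂ = 72
Let M₁ = M/m₁ = 8, M₂ = M/m₂ = 9
Find y₁ ≡ M₁⁻¹ (mod m₁): 8⁻¹ ≡ 8 (mod 9)
Find y₂ ≡ M₂⁻¹ (mod m₂): 9⁻¹ ≡ 1 (mod 8)
x = a₁·M₁·y₁ + a₂·M₂·y₂ = 1·8·8 + 4·9·1 = 100
Reduce mod 72: x ≡ 28
Check: 28 mod 9 = 1 ✓, 28 mod 8 = 4 ✓

x ≡ 28 (mod 72)


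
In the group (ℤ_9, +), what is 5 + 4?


Operation: addition mod 9
5 + 4 = (a + b) mod 9 with a = 5, b = 4

5 + 4 = 0


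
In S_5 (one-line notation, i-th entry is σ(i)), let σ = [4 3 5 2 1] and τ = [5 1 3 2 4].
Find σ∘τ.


σ∘τ: apply τ first, then σ
1 →τ 5 →σ 1
2 →τ 1 →σ 4
3 →τ 3 →σ 5
4 →τ 2 →σ 3
5 →τ 4 →σ 2

σ∘τ = [1 4 5 3 2]


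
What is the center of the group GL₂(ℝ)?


Z(G) = {g ∈ G | gx = xg for all x ∈ G}
Only scalar multiples of the identity commute with all invertible matrices

Z(GL₂(ℝ)) = {aI : a ∈ ℝ, a ≠ 0}


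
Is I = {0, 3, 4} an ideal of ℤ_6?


Check ideal conditions for I = {0, 3, 4} in ℤ_6:
(1) I is an additive subgroup? No
(2) For r ∈ ℤ_6 and a ∈ I: r·a ∈ I? No  [counterexample: r=2, a=4, r·a mod 6 = 2 ∉ I]

No, I is not an ideal of ℤ_6


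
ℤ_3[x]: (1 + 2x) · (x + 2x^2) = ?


Expand and collect like terms; reduce coefficients mod 3:
x^0: 1·0 = 0 ≡ 0 (mod 3)
x^1: 1·1 + 2·0 = 1 ≡ 1 (mod 3)
x^2: 1·2 + 2·1 = 4 ≡ 1 (mod 3)
x^3: 2·2 = 4 ≡ 1 (mod 3)
Result: x + x^2 + x^3

f · g = x + x^2 + x^3


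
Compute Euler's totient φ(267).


Factor n: 267 = 3 × 89
φ(n) = n · ∏(1 - 1/p) over distinct primes p | n
φ(267) = 267 · (1 - 1/3) · (1 - 1/89) = 176

φ(267) = 176


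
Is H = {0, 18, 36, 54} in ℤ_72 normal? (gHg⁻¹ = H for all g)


H = {0, 18, 36, 54} in ℤ_72
ℤ_72 is abelian; every subgroup of an abelian group is normal

Yes, normal subgroup


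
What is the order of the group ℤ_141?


ℤ_n has n elements.

|ℤ_141| = 141


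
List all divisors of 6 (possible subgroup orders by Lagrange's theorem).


Lagrange's theorem: |H| divides |G|
|G| = 6
Divisors of 6: 1, 2, 3, 6

Possible subgroup orders: {1, 2, 3, 6}


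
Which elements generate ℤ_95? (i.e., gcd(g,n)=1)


g generates ℤ_n iff gcd(g,n) = 1
Prime factors of 95: 5, 19
Generators are g ∈ {1,...,94} not divisible by any of these primes.
Generators: {1, 2, 3, 4, 6, 7, 8, 9, 11, 12, 13, 14, 16, 17, 18, 21, 22, 23, 24, 26, 27, 28, 29, 31, 32, 33, 34, 36, 37, 39, 41, 42, 43, 44, 46, 47, 48, 49, 51, 52, 53, 54, 56, 58, 59, 61, 62, 63, 64, 66, 67, 68, 69, 71, 72, 73, 74, 77, 78, 79, 81, 82, 83, 84, 86, 87, 88, 89, 91, 92, 93, 94}
Number of generators = φ(95) = 72

Generators of ℤ_95 = {1, 2, 3, 4, 6, 7, 8, 9, 11, 12, 13, 14, 16, 17, 18, 21, 22, 23, 24, 26, 27, 28, 29, 31, 32, 33, 34, 36, 37, 39, 41, 42, 43, 44, 46, 47, 48, 49, 51, 52, 53, 54, 56, 58, 59, 61, 62, 63, 64, 66, 67, 68, 69, 71, 72, 73, 74, 77, 78, 79, 81, 82, 83, 84, 86, 87, 88, 89, 91, 92, 93, 94}


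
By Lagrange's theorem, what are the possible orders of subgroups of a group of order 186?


Lagrange's theorem: |H| divides |G|
|G| = 186
Divisors of 186: 1, 2, 3, 6, 31, 62, 93, 186

Possible subgroup orders: {1, 2, 3, 6, 31, 62, 93, 186}


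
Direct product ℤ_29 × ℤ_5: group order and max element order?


|ℤ_29 × ℤ_5| = 29 × 5 = 145
Max element order = lcm(29,5) = 145
Cyclic? Yes (gcd=1)

|ℤ_29×ℤ_5| = 145, max element order = 145


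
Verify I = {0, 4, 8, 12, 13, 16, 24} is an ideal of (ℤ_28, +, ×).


Check ideal conditions for I = {0, 4, 8, 12, 13, 16, 24} in ℤ_28:
(1) I is an additive subgroup? No
(2) For r ∈ ℤ_28 and a ∈ I: r·a ∈ I? No  [counterexample: r=2, a=13, r·a mod 28 = 26 ∉ I]

No, I is not an ideal of ℤ_28


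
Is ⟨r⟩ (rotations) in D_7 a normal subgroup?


H = ⟨r⟩ (rotations) in D_7
The rotation subgroup ⟨r⟩ has index 2 in D_7, so it is normal

Yes, normal subgroup


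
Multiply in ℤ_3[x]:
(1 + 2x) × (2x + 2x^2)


Expand and collect like terms; reduce coefficients mod 3:
x^0: 1·0 = 0 ≡ 0 (mod 3)
x^1: 1·2 + 2·0 = 2 ≡ 2 (mod 3)
x^2: 1·2 + 2·2 = 6 ≡ 0 (mod 3)
x^3: 2·2 = 4 ≡ 1 (mod 3)
Result: 2x + x^3

f · g = 2x + x^3


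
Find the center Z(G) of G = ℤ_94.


Z(G) = {g ∈ G | gx = xg for all x ∈ G}
ℤ_94 is abelian, so Z(G) = G

Z(ℤ_94) = ℤ_94


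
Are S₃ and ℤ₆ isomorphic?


Comparing S₃ and ℤ₆:
S₃ is non-abelian, ℤ₆ is abelian

No, S₃ ≇ ℤ₆


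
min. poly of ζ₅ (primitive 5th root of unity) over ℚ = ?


ζ₅ is a root of Φ₅(x) = x⁴ + x³ + x² + x + 1, irreducible over ℚ

Minimal polynomial: x⁴ + x³ + x² + x + 1


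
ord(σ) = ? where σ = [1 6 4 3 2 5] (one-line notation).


Cycle decomposition: (2 6 5) (3 4)
Cycle lengths: 3, 2
Order = lcm(3, 2) = 6

ord(σ) = 6


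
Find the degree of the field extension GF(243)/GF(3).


GF(243) = GF(3^5), so the extension degree is 5

[GF(243)/GF(3)] = 5


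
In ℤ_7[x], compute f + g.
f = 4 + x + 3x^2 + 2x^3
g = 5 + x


Add coefficients mod 7:
x^0: 4 + 5 = 2 (mod 7)
x^1: 1 + 1 = 2 (mod 7)
x^2: 3 + 0 = 3 (mod 7)
x^3: 2 + 0 = 2 (mod 7)
Result: 2 + 2x + 3x^2 + 2x^3

f + g = 2 + 2x + 3x^2 + 2x^3


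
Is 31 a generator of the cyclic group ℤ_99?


g generates ℤ_n iff gcd(g, n) = 1
gcd(31, 99) = 1
Since gcd = 1, 31 is a generator.

Yes, 31 generates ℤ_99


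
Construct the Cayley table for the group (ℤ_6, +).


Elements: {0, 1, 2, 3, 4, 5}
Operation: addition mod 6
Entry (a, b) = (a + b) mod 6

Cayley table:
  | 0 | 1 | 2 | 3 | 4 | 5
0 | 0 | 1 | 2 | 3 | 4 | 5
1 | 1 | 2 | 3 | 4 | 5 | 0
2 | 2 | 3 | 4 | 5 | 0 | 1
3 | 3 | 4 | 5 | 0 | 1 | 2
4 | 4 | 5 | 0 | 1 | 2 | 3
5 | 5 | 0 | 1 | 2 | 3 | 4


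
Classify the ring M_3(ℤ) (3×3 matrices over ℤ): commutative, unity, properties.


Matrix multiplication is non-commutative for n ≥ 2; the identity matrix I is the unity; singular matrices give zero divisors, so not an integral domain
Commutative: No
Integral domain: No
Has unity: Yes

M_3(ℤ) (3×3 matrices over ℤ): Commutative=No, Unity=Yes


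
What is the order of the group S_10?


|S_n| = n! (number of permutations of n symbols)
|S_10| = 10! = 3628800

|S_10| = 3628800


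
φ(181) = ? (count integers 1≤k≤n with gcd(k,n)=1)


Factor n: 181 = 181
φ(n) = n · ∏(1 - 1/p) over distinct primes p | n
φ(181) = 181 · (1 - 1/181) = 180

φ(181) = 180


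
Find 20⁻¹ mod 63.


Use the extended Euclidean algorithm to write 1 = 20·s + 63·t; then s mod 63 is the inverse.
Euclidean algorithm:
  20 = 0·63 + 20
  63 = 3·20 + 3
  20 = 6·3 + 2
  3 = 1·2 + 1
  2 = 2·1 + 0
gcd(20,63) = 1
Back-substitution gives: 20·(-22) + 63·(7) = 1
So 20⁻¹ ≡ -22 ≡ 41 (mod 63)
Check: 20 × 41 = 820 ≡ 1 (mod 63) ✓

20⁻¹ ≡ 41 (mod 63)


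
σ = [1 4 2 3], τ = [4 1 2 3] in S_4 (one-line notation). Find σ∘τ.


σ∘τ: apply τ first, then σ
1 →τ 4 →σ 3
2 →τ 1 →σ 1
3 →τ 2 →σ 4
4 →τ 3 →σ 2

σ∘τ = [3 1 4 2]


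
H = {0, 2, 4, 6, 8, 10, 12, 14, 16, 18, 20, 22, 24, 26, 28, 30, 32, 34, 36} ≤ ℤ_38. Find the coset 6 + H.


6 + H = {6 + h (mod 38) : h ∈ H}
6+0=6, 6+2=8, 6+4=10, 6+6=12, 6+8=14, 6+10=16, 6+12=18, 6+14=20, 6+16=22, 6+18=24, 6+20=26, 6+22=28, 6+24=30, 6+26=32, 6+28=34, 6+30=36, 6+32=0, 6+34=2, 6+36=4
6 + H = {0, 2, 4, 6, 8, 10, 12, 14, 16, 18, 20, 22, 24, 26, 28, 30, 32, 34, 36} = 0 + H

6 + H = {0, 2, 4, 6, 8, 10, 12, 14, 16, 18, 20, 22, 24, 26, 28, 30, 32, 34, 36}


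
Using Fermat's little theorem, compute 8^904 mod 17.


Fermat's little theorem: if p is prime and gcd(a,p)=1, then a^(p-1) ≡ 1 (mod p)
p = 17 is prime, gcd(8,17) = 1
Reduce exponent: 904 mod 16 = 8
So 8^904 ≡ 8^8 (mod 17)
8^8 mod 17 = 1

8^904 ≡ 1 (mod 17)


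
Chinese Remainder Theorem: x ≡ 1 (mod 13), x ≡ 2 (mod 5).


m₁ = 13, m₂ = 5, gcd = 1, so CRT applies. M = m₁·m₂ = 65
Let M₁ = M/m₁ = 5, M₂ = M/m₂ = 13
Find y₁ ≡ M₁⁻¹ (mod m₁): 5⁻¹ ≡ 8 (mod 13)
Find y₂ ≡ M₂⁻¹ (mod m₂): 13⁻¹ ≡ 2 (mod 5)
x = a₁·M₁·y₁ + a₂·M₂·y₂ = 1·5·8 + 2·13·2 = 92
Reduce mod 65: x ≡ 27
Check: 27 mod 13 = 1 ✓, 27 mod 5 = 2 ✓

x ≡ 27 (mod 65)


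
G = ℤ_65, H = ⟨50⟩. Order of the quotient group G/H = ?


|⟨50⟩| = n / gcd(50, 65) = 65 / 5 = 13
H is normal (ℤ_65 is abelian).
|G/H| = |G| / |H| = 65 / 13 = 5

|G/H| = 5


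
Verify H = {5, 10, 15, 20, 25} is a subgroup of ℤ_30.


Subgroup test for H = {5, 10, 15, 20, 25} in (ℤ_30, +):
(1) 0 ∈ H? No
(2) Closure: for all a,b ∈ H, (a+b) mod 30 ∈ H? No  [counterexample: 5 + 25 = 0 ∉ H]
(3) Inverses: for all a ∈ H, -a mod 30 ∈ H? Yes

No, H is not a subgroup of ℤ_30


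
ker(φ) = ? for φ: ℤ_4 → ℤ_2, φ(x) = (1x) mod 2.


Kernel = preimage of identity
ker(φ) = {x ∈ ℤ_4 : 1x ≡ 0 (mod 2)}. Since 2 | 4, φ is well-defined. The kernel is the cyclic subgroup ⟨2⟩ of ℤ_4 (order 2), i.e. {0, 2}

ker(φ) = {0, 2}


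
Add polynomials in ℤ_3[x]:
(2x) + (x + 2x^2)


Add coefficients mod 3:
x^0: 0 + 0 = 0 (mod 3)
x^1: 2 + 1 = 0 (mod 3)
x^2: 0 + 2 = 2 (mod 3)
Result: 2x^2

f + g = 2x^2


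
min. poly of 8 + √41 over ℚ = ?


Let α = 8 + √41. Then α - 8 = √41, so (α - 8)² = 41, giving α² - 16α + 23 = 0. Degree 2 and α ∉ ℚ, so this is the minimal polynomial.

Minimal polynomial: x² - 16x + 23


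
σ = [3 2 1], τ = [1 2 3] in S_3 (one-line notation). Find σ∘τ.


σ∘τ: apply τ first, then σ
1 →τ 1 →σ 3
2 →τ 2 →σ 2
3 →τ 3 →σ 1

σ∘τ = [3 2 1]


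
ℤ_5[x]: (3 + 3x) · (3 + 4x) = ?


Expand and collect like terms; reduce coefficients mod 5:
x^0: 3·3 = 9 ≡ 4 (mod 5)
x^1: 3·4 + 3·3 = 21 ≡ 1 (mod 5)
x^2: 3·4 = 12 ≡ 2 (mod 5)
Result: 4 + x + 2x^2

f · g = 4 + x + 2x^2


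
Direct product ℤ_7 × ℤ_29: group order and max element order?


|ℤ_7 × ℤ_29| = 7 × 29 = 203
Max element order = lcm(7,29) = 203
Cyclic? Yes (gcd=1)

|ℤ_7×ℤ_29| = 203, max element order = 203


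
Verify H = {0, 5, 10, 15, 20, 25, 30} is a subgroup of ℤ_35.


Subgroup test for H = {0, 5, 10, 15, 20, 25, 30} in (ℤ_35, +):
(1) 0 ∈ H? Yes
(2) Closure: for all a,b ∈ H, (a+b) mod 35 ∈ H? Yes
(3) Inverses: for all a ∈ H, -a mod 35 ∈ H? Yes

Yes, H is a subgroup of ℤ_35


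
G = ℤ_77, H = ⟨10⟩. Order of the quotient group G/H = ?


|⟨10⟩| = n / gcd(10, 77) = 77 / 1 = 77
H is normal (ℤ_77 is abelian).
|G/H| = |G| / |H| = 77 / 77 = 1

|G/H| = 1


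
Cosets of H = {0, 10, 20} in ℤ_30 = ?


H = {0, 10, 20}, |H| = 3
Number of cosets = |G|/|H| = 30/3 = 10
0 + H = {0, 10, 20}
1 + H = {1, 11, 21}
2 + H = {2, 12, 22}
3 + H = {3, 13, 23}
4 + H = {4, 14, 24}
5 + H = {5, 15, 25}
6 + H = {6, 16, 26}
7 + H = {7, 17, 27}
8 + H = {8, 18, 28}
9 + H = {9, 19, 29}

Cosets: 0+H={0,10,20}; 1+H={1,11,21}; 2+H={2,12,22}; 3+H={3,13,23}; 4+H={4,14,24}; 5+H={5,15,25}; 6+H={6,16,26}; 7+H={7,17,27}; 8+H={8,18,28}; 9+H={9,19,29}


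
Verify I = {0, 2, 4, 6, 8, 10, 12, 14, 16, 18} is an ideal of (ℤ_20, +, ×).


Check ideal conditions for I = {0, 2, 4, 6, 8, 10, 12, 14, 16, 18} in ℤ_20:
(1) I is an additive subgroup? Yes
(2) For r ∈ ℤ_20 and a ∈ I: r·a ∈ I? Yes

Yes, I is an ideal of ℤ_20


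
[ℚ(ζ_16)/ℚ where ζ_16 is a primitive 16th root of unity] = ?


[ℚ(ζ_n):ℚ] = deg Φ_n(x) = φ(n). Here φ(16) = 8

[ℚ(ζ_16)/ℚ where ζ_16 is a primitive 16th root of unity] = 8


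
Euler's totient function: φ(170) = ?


Factor n: 170 = 2 × 5 × 17
φ(n) = n · ∏(1 - 1/p) over distinct primes p | n
φ(170) = 170 · (1 - 1/2) · (1 - 1/5) · (1 - 1/17) = 64

φ(170) = 64


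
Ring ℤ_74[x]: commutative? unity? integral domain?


ℤ_74 has zero divisors (2·37 ≡ 0), and these lift to constant zero divisors in ℤ_74[x]; so not an integral domain
Commutative: Yes
Integral domain: No
Has unity: Yes

ℤ_74[x]: Commutative=Yes, Unity=Yes


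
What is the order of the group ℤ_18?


ℤ_n has n elements.

|ℤ_18| = 18


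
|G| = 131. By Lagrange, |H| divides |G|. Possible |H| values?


Lagrange's theorem: |H| divides |G|
|G| = 131
Divisors of 131: 1, 131

Possible subgroup orders: {1, 131}


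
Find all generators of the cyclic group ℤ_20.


g generates ℤ_n iff gcd(g,n) = 1
Prime factors of 20: 2, 5
Generators are g ∈ {1,...,19} not divisible by any of these primes.
Generators: {1, 3, 7, 9, 11, 13, 17, 19}
Number of generators = φ(20) = 8

Generators of ℤ_20 = {1, 3, 7, 9, 11, 13, 17, 19}


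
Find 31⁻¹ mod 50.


Use the extended Euclidean algorithm to write 1 = 31·s + 50·t; then s mod 50 is the inverse.
Euclidean algorithm:
  31 = 0·50 + 31
  50 = 1·31 + 19
  31 = 1·19 + 12
  19 = 1·12 + 7
  12 = 1·7 + 5
  7 = 1·5 + 2
  5 = 2·2 + 1
  2 = 2·1 + 0
gcd(31,50) = 1
Back-substitution gives: 31·(21) + 50·(-13) = 1
So 31⁻¹ ≡ 21 ≡ 21 (mod 50)
Check: 31 × 21 = 651 ≡ 1 (mod 50) ✓

31⁻¹ ≡ 21 (mod 50)


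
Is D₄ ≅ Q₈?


Comparing D₄ and Q₈:
D₄ has 5 elements of order 2; Q₈ has only 1

No, D₄ ≇ Q₈


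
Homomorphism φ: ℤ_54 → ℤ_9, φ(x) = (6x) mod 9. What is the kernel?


Kernel = preimage of identity
ker(φ) = {x ∈ ℤ_54 : 6x ≡ 0 (mod 9)}. Since 9 | 54, φ is well-defined. The kernel is the cyclic subgroup ⟨3⟩ of ℤ_54 (order 18), i.e. {0, 3, 6, 9, 12, 15, 18, 21, 24, 27, 30, 33, 36, 39, 42, 45, 48, 51}

ker(φ) = {0, 3, 6, 9, 12, 15, 18, 21, 24, 27, 30, 33, 36, 39, 42, 45, 48, 51}


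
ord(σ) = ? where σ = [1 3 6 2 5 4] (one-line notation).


Cycle decomposition: (2 3 6 4)
Cycle lengths: 4
Order = lcm(4) = 4

ord(σ) = 4


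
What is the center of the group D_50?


Z(G) = {g ∈ G | gx = xg for all x ∈ G}
For even n, Z(D_n) = {e, r^(n/2)}: the 180° rotation r^25 commutes with every reflection and rotation

Z(D_50) = {e, r^25}


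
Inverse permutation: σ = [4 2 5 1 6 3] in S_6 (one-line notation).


To find σ⁻¹, swap domain and range:
σ(1) = 4 → σ⁻¹(4) = 1
σ(2) = 2 → σ⁻¹(2) = 2
σ(3) = 5 → σ⁻¹(5) = 3
σ(4) = 1 → σ⁻¹(1) = 4
σ(5) = 6 → σ⁻¹(6) = 5
σ(6) = 3 → σ⁻¹(3) = 6

σ⁻¹ = [4 2 6 1 3 5]


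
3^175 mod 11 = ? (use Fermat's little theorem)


Fermat's little theorem: if p is prime and gcd(a,p)=1, then a^(p-1) ≡ 1 (mod p)
p = 11 is prime, gcd(3,11) = 1
Reduce exponent: 175 mod 10 = 5
So 3^175 ≡ 3^5 (mod 11)
3^5 mod 11 = 1

3^175 ≡ 1 (mod 11)


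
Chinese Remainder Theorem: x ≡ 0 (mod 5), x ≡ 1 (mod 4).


m₁ = 5, m₂ = 4, gcd = 1, so CRT applies. M = m₁·m₂ = 20
Let M₁ = M/m₁ = 4, M₂ = M/m₂ = 5
Find y₁ ≡ M₁⁻¹ (mod m₁): 4⁻¹ ≡ 4 (mod 5)
Find y₂ ≡ M₂⁻¹ (mod m₂): 5⁻¹ ≡ 1 (mod 4)
x = a₁·M₁·y₁ + a₂·M₂·y₂ = 0·4·4 + 1·5·1 = 5
Reduce mod 20: x ≡ 5
Check: 5 mod 5 = 0 ✓, 5 mod 4 = 1 ✓

x ≡ 5 (mod 20)


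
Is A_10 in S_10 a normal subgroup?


H = A_10 in S_10
A_10 has index 2 in S_10, and every subgroup of index 2 is normal

Yes, normal subgroup


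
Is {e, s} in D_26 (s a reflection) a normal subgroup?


H = {e, s} in D_26 (s a reflection)
r·s·r⁻¹ = sr⁻² ≠ s for n ≥ 3, so {e, s} is not closed under conjugation

No, not a normal subgroup


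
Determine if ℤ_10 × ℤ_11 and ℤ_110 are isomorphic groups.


Comparing ℤ_10 × ℤ_11 and ℤ_110:
gcd(10,11) = 1, so ℤ_10 × ℤ_11 ≅ ℤ_110 (CRT)

Yes, ℤ_10 × ℤ_11 ≅ ℤ_110


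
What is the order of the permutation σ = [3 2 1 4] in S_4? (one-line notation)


Cycle decomposition: (1 3)
Cycle lengths: 2
Order = lcm(2) = 2

ord(σ) = 2


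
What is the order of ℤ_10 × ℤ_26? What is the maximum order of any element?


|ℤ_10 × ℤ_26| = 10 × 26 = 260
Max element order = lcm(10,26) = 130
Cyclic? No (gcd=2)

|ℤ_10×ℤ_26| = 260, max element order = 130


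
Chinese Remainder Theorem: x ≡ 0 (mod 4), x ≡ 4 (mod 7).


m₁ = 4, m₂ = 7, gcd = 1, so CRT applies. M = m₁·m₂ = 28
Let M₁ = M/m₁ = 7, M₂ = M/m₂ = 4
Find y₁ ≡ M₁⁻¹ (mod m₁): 7⁻¹ ≡ 3 (mod 4)
Find y₂ ≡ M₂⁻¹ (mod m₂): 4⁻¹ ≡ 2 (mod 7)
x = a₁·M₁·y₁ + a₂·M₂·y₂ = 0·7·3 + 4·4·2 = 32
Reduce mod 28: x ≡ 4
Check: 4 mod 4 = 0 ✓, 4 mod 7 = 4 ✓

x ≡ 4 (mod 28)


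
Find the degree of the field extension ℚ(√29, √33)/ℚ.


[ℚ(√29,√33):ℚ] = [ℚ(√29,√33):ℚ(√29)]·[ℚ(√29):ℚ] = 2·2 = 4

[ℚ(√29, √33)/ℚ] = 4


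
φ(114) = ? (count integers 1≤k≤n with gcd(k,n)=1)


Factor n: 114 = 2 × 3 × 19
φ(n) = n · ∏(1 - 1/p) over distinct primes p | n
φ(114) = 114 · (1 - 1/2) · (1 - 1/3) · (1 - 1/19) = 36

φ(114) = 36
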